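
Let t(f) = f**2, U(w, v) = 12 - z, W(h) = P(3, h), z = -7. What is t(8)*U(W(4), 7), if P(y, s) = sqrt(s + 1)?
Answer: 1216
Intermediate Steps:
P(y, s) = sqrt(1 + s)
W(h) = sqrt(1 + h)
U(w, v) = 19 (U(w, v) = 12 - 1*(-7) = 12 + 7 = 19)
t(8)*U(W(4), 7) = 8**2*19 = 64*19 = 1216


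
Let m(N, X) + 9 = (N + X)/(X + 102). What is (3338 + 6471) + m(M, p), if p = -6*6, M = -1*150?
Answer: 107769/11 ≈ 9797.2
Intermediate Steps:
M = -150
p = -36
m(N, X) = -9 + (N + X)/(102 + X) (m(N, X) = -9 + (N + X)/(X + 102) = -9 + (N + X)/(102 + X))
(3338 + 6471) + m(M, p) = (3338 + 6471) + (-918 - 150 - 8*(-36))/(102 - 36) = 9809 + (-918 - 150 + 288)/66 = 9809 + (1/66)*(-780) = 9809 - 130/11 = 107769/11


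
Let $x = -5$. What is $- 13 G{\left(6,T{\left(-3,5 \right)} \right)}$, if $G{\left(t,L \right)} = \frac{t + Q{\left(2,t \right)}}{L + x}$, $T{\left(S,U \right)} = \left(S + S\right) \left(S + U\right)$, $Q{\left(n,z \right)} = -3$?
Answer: $\frac{39}{17} \approx 2.2941$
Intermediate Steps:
$T{\left(S,U \right)} = 2 S \left(S + U\right)$
$G{\left(t,L \right)} = \frac{-3 + t}{-5 + L}$ ($G{\left(t,L \right)} = \frac{t - 3}{L - 5} = \frac{-3 + t}{-5 + L}$)
$- 13 G{\left(6,T{\left(-3,5 \right)} \right)} = - 13 \frac{-3 + 6}{-5 + 2 \left(-3\right) \left(-3 + 5\right)} = - 13 \frac{1}{-5 + 2 \left(-3\right) 2} \cdot 3 = - 13 \frac{1}{-5 - 12} \cdot 3 = - 13 \frac{1}{-17} \cdot 3 = - 13 \left(\left(- \frac{1}{17}\right) 3\right) = \left(-13\right) \left(- \frac{3}{17}\right) = \frac{39}{17}$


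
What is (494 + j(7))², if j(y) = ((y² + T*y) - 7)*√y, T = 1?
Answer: 260843 + 48412*√7 ≈ 3.8893e+5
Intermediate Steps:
j(y) = √y*(-7 + y + y²) (j(y) = ((y² + 1*y) - 7)*√y = ((y² + y) - 7)*√y = ((y + y²) - 7)*√y = (-7 + y + y²)*√y = √y*(-7 + y + y²))
(494 + j(7))² = (494 + √7*(-7 + 7 + 7²))² = (494 + √7*(-7 + 7 + 49))² = (494 + √7*49)² = (494 + 49*√7)²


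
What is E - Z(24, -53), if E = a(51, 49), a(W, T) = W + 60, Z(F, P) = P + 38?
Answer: 126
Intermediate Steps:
Z(F, P) = 38 + P
a(W, T) = 60 + W
E = 111 (E = 60 + 51 = 111)
E - Z(24, -53) = 111 - (38 - 53) = 111 - 1*(-15) = 111 + 15 = 126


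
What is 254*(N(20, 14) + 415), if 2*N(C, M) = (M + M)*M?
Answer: 155194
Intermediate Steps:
N(C, M) = M² (N(C, M) = ((M + M)*M)/2 = ((2*M)*M)/2 = (2*M²)/2 = M²)
254*(N(20, 14) + 415) = 254*(14² + 415) = 254*(196 + 415) = 254*611 = 155194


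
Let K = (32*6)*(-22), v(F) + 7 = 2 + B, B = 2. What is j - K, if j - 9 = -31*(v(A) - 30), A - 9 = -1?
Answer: 5256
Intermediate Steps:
A = 8 (A = 9 - 1 = 8)
v(F) = -3 (v(F) = -7 + (2 + 2) = -7 + 4 = -3)
K = -4224 (K = 192*(-22) = -4224)
j = 1032 (j = 9 - 31*(-3 - 30) = 9 - 31*(-33) = 9 + 1023 = 1032)
j - K = 1032 - 1*(-4224) = 1032 + 4224 = 5256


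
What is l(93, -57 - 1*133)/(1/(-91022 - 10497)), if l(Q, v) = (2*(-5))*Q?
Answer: 94412670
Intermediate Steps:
l(Q, v) = -10*Q
l(93, -57 - 1*133)/(1/(-91022 - 10497)) = (-10*93)/(1/(-91022 - 10497)) = -930/(1/(-101519)) = -930/(-1/101519) = -930*(-101519) = 94412670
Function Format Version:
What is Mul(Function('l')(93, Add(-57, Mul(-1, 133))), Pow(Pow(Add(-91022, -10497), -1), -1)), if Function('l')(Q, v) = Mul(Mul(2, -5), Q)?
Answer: 94412670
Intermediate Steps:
Function('l')(Q, v) = Mul(-10, Q)
Mul(Function('l')(93, Add(-57, Mul(-1, 133))), Pow(Pow(Add(-91022, -10497), -1), -1)) = Mul(Mul(-10, 93), Pow(Pow(Add(-91022, -10497), -1), -1)) = Mul(-930, Pow(Pow(-101519, -1), -1)) = Mul(-930, Pow(Rational(-1, 101519), -1)) = Mul(-930, -101519) = 94412670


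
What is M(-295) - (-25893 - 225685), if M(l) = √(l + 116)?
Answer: 251578 + I*√179 ≈ 2.5158e+5 + 13.379*I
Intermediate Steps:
M(l) = √(116 + l)
M(-295) - (-25893 - 225685) = √(116 - 295) - (-25893 - 225685) = √(-179) - 1*(-251578) = I*√179 + 251578 = 251578 + I*√179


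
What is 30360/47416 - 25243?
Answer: -149611466/5927 ≈ -25242.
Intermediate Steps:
30360/47416 - 25243 = 30360*(1/47416) - 25243 = 3795/5927 - 25243 = -149611466/5927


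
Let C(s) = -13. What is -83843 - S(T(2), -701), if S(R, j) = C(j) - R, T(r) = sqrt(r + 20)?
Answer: -83830 + sqrt(22) ≈ -83825.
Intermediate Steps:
T(r) = sqrt(20 + r)
S(R, j) = -13 - R
-83843 - S(T(2), -701) = -83843 - (-13 - sqrt(20 + 2)) = -83843 - (-13 - sqrt(22)) = -83843 + (13 + sqrt(22)) = -83830 + sqrt(22)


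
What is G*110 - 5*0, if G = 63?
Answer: 6930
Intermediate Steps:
G*110 - 5*0 = 63*110 - 5*0 = 6930 + 0 = 6930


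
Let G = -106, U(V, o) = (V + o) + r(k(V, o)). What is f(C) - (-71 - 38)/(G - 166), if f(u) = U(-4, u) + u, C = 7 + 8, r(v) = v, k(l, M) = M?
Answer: 11043/272 ≈ 40.599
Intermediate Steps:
C = 15
U(V, o) = V + 2*o (U(V, o) = (V + o) + o = V + 2*o)
f(u) = -4 + 3*u (f(u) = (-4 + 2*u) + u = -4 + 3*u)
f(C) - (-71 - 38)/(G - 166) = (-4 + 3*15) - (-71 - 38)/(-106 - 166) = (-4 + 45) - (-109)/(-272) = 41 - (-109)*(-1)/272 = 41 - 1*109/272 = 41 - 109/272 = 11043/272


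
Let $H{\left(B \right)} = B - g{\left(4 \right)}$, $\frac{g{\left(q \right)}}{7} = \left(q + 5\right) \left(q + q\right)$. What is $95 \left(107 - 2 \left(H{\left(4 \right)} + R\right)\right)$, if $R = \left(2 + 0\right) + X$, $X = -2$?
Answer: $105165$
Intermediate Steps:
$g{\left(q \right)} = 14 q \left(5 + q\right)$ ($g{\left(q \right)} = 7 \left(q + 5\right) \left(q + q\right) = 7 \left(5 + q\right) 2 q = 7 \cdot 2 q \left(5 + q\right) = 14 q \left(5 + q\right)$)
$R = 0$ ($R = \left(2 + 0\right) - 2 = 2 - 2 = 0$)
$H{\left(B \right)} = -504 + B$ ($H{\left(B \right)} = B - 14 \cdot 4 \left(5 + 4\right) = B - 14 \cdot 4 \cdot 9 = B - 504 = -504 + B$)
$95 \left(107 - 2 \left(H{\left(4 \right)} + R\right)\right) = 95 \left(107 - 2 \left(\left(-504 + 4\right) + 0\right)\right) = 95 \left(107 - 2 \left(-500 + 0\right)\right) = 95 \left(107 - -1000\right) = 95 \left(107 + 1000\right) = 95 \cdot 1107 = 105165$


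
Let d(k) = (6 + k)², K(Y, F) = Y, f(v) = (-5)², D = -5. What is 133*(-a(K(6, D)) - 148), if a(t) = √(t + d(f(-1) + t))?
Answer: -19684 - 665*√55 ≈ -24616.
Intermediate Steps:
f(v) = 25
a(t) = √(t + (31 + t)²) (a(t) = √(t + (6 + (25 + t))²) = √(t + (31 + t)²))
133*(-a(K(6, D)) - 148) = 133*(-√(6 + (31 + 6)²) - 148) = 133*(-√(6 + 37²) - 148) = 133*(-√(6 + 1369) - 148) = 133*(-√1375 - 148) = 133*(-5*√55 - 148) = 133*(-148 - 5*√55) = -19684 - 665*√55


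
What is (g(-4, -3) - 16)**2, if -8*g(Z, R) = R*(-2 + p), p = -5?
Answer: 22201/64 ≈ 346.89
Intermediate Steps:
g(Z, R) = 7*R/8 (g(Z, R) = -R*(-2 - 5)/8 = -R*(-7)/8 = -(-7)*R/8 = 7*R/8)
(g(-4, -3) - 16)**2 = ((7/8)*(-3) - 16)**2 = (-21/8 - 16)**2 = (-149/8)**2 = 22201/64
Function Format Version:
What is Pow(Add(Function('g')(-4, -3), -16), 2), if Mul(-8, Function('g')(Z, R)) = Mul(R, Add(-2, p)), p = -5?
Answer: Rational(22201, 64) ≈ 346.89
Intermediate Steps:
Function('g')(Z, R) = Mul(Rational(7, 8), R) (Function('g')(Z, R) = Mul(Rational(-1, 8), Mul(R, Add(-2, -5))) = Mul(Rational(-1, 8), Mul(R, -7)) = Mul(Rational(-1, 8), Mul(-7, R)) = Mul(Rational(7, 8), R))
Pow(Add(Function('g')(-4, -3), -16), 2) = Pow(Add(Mul(Rational(7, 8), -3), -16), 2) = Pow(Add(Rational(-21, 8), -16), 2) = Pow(Rational(-149, 8), 2) = Rational(22201, 64)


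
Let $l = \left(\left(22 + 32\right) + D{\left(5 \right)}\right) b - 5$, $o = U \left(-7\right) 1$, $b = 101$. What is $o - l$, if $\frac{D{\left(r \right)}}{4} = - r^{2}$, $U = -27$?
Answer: $4840$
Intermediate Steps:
$o = 189$ ($o = \left(-27\right) \left(-7\right) 1 = 189 \cdot 1 = 189$)
$D{\left(r \right)} = - 4 r^{2}$ ($D{\left(r \right)} = 4 \left(- r^{2}\right) = - 4 r^{2}$)
$l = -4651$ ($l = \left(\left(22 + 32\right) - 4 \cdot 5^{2}\right) 101 - 5 = \left(54 - 100\right) 101 - 5 = \left(-46\right) 101 - 5 = -4646 - 5 = -4651$)
$o - l = 189 - -4651 = 189 + 4651 = 4840$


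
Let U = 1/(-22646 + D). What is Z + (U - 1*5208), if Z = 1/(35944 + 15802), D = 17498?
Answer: -693675437731/133194204 ≈ -5208.0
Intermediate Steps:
U = -1/5148 (U = 1/(-22646 + 17498) = 1/(-5148) = -1/5148 ≈ -0.00019425)
Z = 1/51746 ≈ 1.9325e-5
Z + (U - 1*5208) = 1/51746 + (-1/5148 - 1*5208) = 1/51746 + (-1/5148 - 5208) = 1/51746 - 26810785/5148 = -693675437731/133194204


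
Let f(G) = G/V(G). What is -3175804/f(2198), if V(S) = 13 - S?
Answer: 3469565870/1099 ≈ 3.1570e+6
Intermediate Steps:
f(G) = G/(13 - G)
-3175804/f(2198) = -3175804/((-1*2198/(-13 + 2198))) = -3175804/((-1*2198/2185)) = -3175804/((-1*2198*1/2185)) = -3175804/(-2198/2185) = -3175804*(-2185/2198) = 3469565870/1099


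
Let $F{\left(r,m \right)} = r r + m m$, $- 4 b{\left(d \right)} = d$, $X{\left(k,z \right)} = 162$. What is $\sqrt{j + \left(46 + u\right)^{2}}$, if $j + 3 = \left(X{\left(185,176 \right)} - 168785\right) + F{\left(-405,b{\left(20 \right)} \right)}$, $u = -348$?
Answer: $2 \sqrt{21657} \approx 294.33$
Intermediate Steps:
$b{\left(d \right)} = - \frac{d}{4}$
$F{\left(r,m \right)} = m^{2} + r^{2}$ ($F{\left(r,m \right)} = r^{2} + m^{2} = m^{2} + r^{2}$)
$j = -4576$ ($j = -3 + \left(\left(162 - 168785\right) + \left(\left(\left(- \frac{1}{4}\right) 20\right)^{2} + \left(-405\right)^{2}\right)\right) = -3 - \left(4598 - 25\right) = -3 + \left(-168623 + \left(25 + 164025\right)\right) = -3 + \left(-168623 + 164050\right) = -3 - 4573 = -4576$)
$\sqrt{j + \left(46 + u\right)^{2}} = \sqrt{-4576 + \left(46 - 348\right)^{2}} = \sqrt{-4576 + \left(-302\right)^{2}} = \sqrt{-4576 + 91204} = \sqrt{86628} = 2 \sqrt{21657}$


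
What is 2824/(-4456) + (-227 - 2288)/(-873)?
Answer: 1092686/486261 ≈ 2.2471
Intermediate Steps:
2824/(-4456) + (-227 - 2288)/(-873) = 2824*(-1/4456) - 2515*(-1/873) = -353/557 + 2515/873 = 1092686/486261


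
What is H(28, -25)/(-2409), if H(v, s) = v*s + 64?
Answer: 212/803 ≈ 0.26401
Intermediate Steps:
H(v, s) = 64 + s*v (H(v, s) = s*v + 64 = 64 + s*v)
H(28, -25)/(-2409) = (64 - 25*28)/(-2409) = (64 - 700)*(-1/2409) = -636*(-1/2409) = 212/803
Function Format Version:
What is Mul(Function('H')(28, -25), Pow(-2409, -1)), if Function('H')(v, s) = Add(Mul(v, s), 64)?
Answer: Rational(212, 803) ≈ 0.26401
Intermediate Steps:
Function('H')(v, s) = Add(64, Mul(s, v)) (Function('H')(v, s) = Add(Mul(s, v), 64) = Add(64, Mul(s, v)))
Mul(Function('H')(28, -25), Pow(-2409, -1)) = Mul(Add(64, Mul(-25, 28)), Pow(-2409, -1)) = Mul(Add(64, -700), Rational(-1, 2409)) = Mul(-636, Rational(-1, 2409)) = Rational(212, 803)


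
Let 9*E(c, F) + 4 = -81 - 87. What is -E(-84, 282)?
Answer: 172/9 ≈ 19.111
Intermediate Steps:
E(c, F) = -172/9 (E(c, F) = -4/9 + (-81 - 87)/9 = -4/9 + (1/9)*(-168) = -4/9 - 56/3 = -172/9)
-E(-84, 282) = -1*(-172/9) = 172/9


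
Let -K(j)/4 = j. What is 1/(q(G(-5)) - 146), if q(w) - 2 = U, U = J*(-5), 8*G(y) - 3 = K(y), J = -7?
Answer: -1/109 ≈ -0.0091743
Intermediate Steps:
K(j) = -4*j
G(y) = 3/8 - y/2 (G(y) = 3/8 + (-4*y)/8 = 3/8 - y/2)
U = 35 (U = -7*(-5) = 35)
q(w) = 37 (q(w) = 2 + 35 = 37)
1/(q(G(-5)) - 146) = 1/(37 - 146) = 1/(-109) = -1/109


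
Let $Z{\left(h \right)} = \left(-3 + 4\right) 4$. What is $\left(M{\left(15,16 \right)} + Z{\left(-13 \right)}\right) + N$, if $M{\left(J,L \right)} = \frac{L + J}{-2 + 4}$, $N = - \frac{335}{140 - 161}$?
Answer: $\frac{1489}{42} \approx 35.452$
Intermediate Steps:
$Z{\left(h \right)} = 4$ ($Z{\left(h \right)} = 1 \cdot 4 = 4$)
$N = \frac{335}{21}$ ($N = - \frac{335}{-21} = \left(-335\right) \left(- \frac{1}{21}\right) = \frac{335}{21} \approx 15.952$)
$M{\left(J,L \right)} = \frac{J}{2} + \frac{L}{2}$ ($M{\left(J,L \right)} = \frac{J + L}{2} = \left(J + L\right) \frac{1}{2} = \frac{J}{2} + \frac{L}{2}$)
$\left(M{\left(15,16 \right)} + Z{\left(-13 \right)}\right) + N = \left(\left(\frac{1}{2} \cdot 15 + \frac{1}{2} \cdot 16\right) + 4\right) + \frac{335}{21} = \left(\left(\frac{15}{2} + 8\right) + 4\right) + \frac{335}{21} = \left(\frac{31}{2} + 4\right) + \frac{335}{21} = \frac{39}{2} + \frac{335}{21} = \frac{1489}{42}$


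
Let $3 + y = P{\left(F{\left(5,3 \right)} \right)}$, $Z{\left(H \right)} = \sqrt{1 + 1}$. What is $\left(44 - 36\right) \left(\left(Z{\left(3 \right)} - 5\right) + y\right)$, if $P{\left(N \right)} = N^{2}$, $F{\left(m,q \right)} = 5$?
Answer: $136 + 8 \sqrt{2} \approx 147.31$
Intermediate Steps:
$Z{\left(H \right)} = \sqrt{2}$
$y = 22$ ($y = -3 + 5^{2} = -3 + 25 = 22$)
$\left(44 - 36\right) \left(\left(Z{\left(3 \right)} - 5\right) + y\right) = \left(44 - 36\right) \left(\left(\sqrt{2} - 5\right) + 22\right) = 8 \left(\left(-5 + \sqrt{2}\right) + 22\right) = 8 \left(17 + \sqrt{2}\right) = 136 + 8 \sqrt{2}$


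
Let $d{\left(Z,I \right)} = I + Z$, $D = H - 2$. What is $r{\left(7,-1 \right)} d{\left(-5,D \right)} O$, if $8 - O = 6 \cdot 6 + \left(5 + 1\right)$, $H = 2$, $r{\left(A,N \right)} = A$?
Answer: $1190$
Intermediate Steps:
$D = 0$ ($D = 2 - 2 = 0$)
$O = -34$ ($O = 8 - \left(6 \cdot 6 + \left(5 + 1\right)\right) = 8 - \left(36 + 6\right) = 8 - 42 = -34$)
$r{\left(7,-1 \right)} d{\left(-5,D \right)} O = 7 \left(0 - 5\right) \left(-34\right) = 7 \left(-5\right) \left(-34\right) = \left(-35\right) \left(-34\right) = 1190$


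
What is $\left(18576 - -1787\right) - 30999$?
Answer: $-10636$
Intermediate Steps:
$\left(18576 - -1787\right) - 30999 = \left(18576 + 1787\right) - 30999 = 20363 - 30999 = -10636$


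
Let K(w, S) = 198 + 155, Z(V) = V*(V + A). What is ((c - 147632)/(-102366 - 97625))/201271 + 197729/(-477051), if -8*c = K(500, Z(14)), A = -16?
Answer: -63671952709878893/153619537723308888 ≈ -0.41448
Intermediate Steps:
Z(V) = V*(-16 + V) (Z(V) = V*(V - 16) = V*(-16 + V))
K(w, S) = 353
c = -353/8 (c = -1/8*353 = -353/8 ≈ -44.125)
((c - 147632)/(-102366 - 97625))/201271 + 197729/(-477051) = ((-353/8 - 147632)/(-102366 - 97625))/201271 + 197729/(-477051) = -1181409/8/(-199991)*(1/201271) + 197729*(-1/477051) = -1181409/8*(-1/199991)*(1/201271) - 197729/477051 = (1181409/1599928)*(1/201271) - 197729/477051 = 1181409/322019108488 - 197729/477051 = -63671952709878893/153619537723308888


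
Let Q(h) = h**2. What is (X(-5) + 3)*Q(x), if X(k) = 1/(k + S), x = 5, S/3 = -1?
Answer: 575/8 ≈ 71.875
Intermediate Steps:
S = -3 (S = 3*(-1) = -3)
X(k) = 1/(-3 + k) (X(k) = 1/(k - 3) = 1/(-3 + k))
(X(-5) + 3)*Q(x) = (1/(-3 - 5) + 3)*5**2 = (1/(-8) + 3)*25 = (-1/8 + 3)*25 = (23/8)*25 = 575/8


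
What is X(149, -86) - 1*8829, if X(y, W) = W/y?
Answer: -1315607/149 ≈ -8829.6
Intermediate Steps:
X(149, -86) - 1*8829 = -86/149 - 1*8829 = -86*1/149 - 8829 = -86/149 - 8829 = -1315607/149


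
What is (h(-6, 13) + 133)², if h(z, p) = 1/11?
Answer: 2143296/121 ≈ 17713.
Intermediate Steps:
h(z, p) = 1/11
(h(-6, 13) + 133)² = (1/11 + 133)² = (1464/11)² = 2143296/121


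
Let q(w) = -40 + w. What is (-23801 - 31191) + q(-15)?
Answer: -55047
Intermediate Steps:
(-23801 - 31191) + q(-15) = (-23801 - 31191) + (-40 - 15) = -54992 - 55 = -55047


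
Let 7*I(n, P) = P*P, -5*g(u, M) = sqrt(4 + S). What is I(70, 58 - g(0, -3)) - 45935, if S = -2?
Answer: -7954523/175 + 116*sqrt(2)/35 ≈ -45450.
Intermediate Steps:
g(u, M) = -sqrt(2)/5 (g(u, M) = -sqrt(4 - 2)/5 = -sqrt(2)/5)
I(n, P) = P**2/7 (I(n, P) = (P*P)/7 = P**2/7)
I(70, 58 - g(0, -3)) - 45935 = (58 - (-1)*sqrt(2)/5)**2/7 - 45935 = (58 + sqrt(2)/5)**2/7 - 45935 = -45935 + (58 + sqrt(2)/5)**2/7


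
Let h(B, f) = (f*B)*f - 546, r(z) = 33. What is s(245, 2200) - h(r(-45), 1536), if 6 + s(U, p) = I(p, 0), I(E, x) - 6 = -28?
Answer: -77856250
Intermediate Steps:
I(E, x) = -22 (I(E, x) = 6 - 28 = -22)
s(U, p) = -28 (s(U, p) = -6 - 22 = -28)
h(B, f) = -546 + B*f**2 (h(B, f) = (B*f)*f - 546 = B*f**2 - 546 = -546 + B*f**2)
s(245, 2200) - h(r(-45), 1536) = -28 - (-546 + 33*1536**2) = -28 - (-546 + 33*2359296) = -28 - (-546 + 77856768) = -28 - 1*77856222 = -28 - 77856222 = -77856250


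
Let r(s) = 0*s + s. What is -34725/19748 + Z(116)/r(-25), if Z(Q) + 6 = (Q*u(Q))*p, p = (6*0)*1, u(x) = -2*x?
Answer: -749637/493700 ≈ -1.5184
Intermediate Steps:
p = 0 (p = 0*1 = 0)
r(s) = s (r(s) = 0 + s = s)
Z(Q) = -6 (Z(Q) = -6 + (Q*(-2*Q))*0 = -6 - 2*Q²*0 = -6 + 0 = -6)
-34725/19748 + Z(116)/r(-25) = -34725/19748 - 6/(-25) = -34725*1/19748 - 6*(-1/25) = -34725/19748 + 6/25 = -749637/493700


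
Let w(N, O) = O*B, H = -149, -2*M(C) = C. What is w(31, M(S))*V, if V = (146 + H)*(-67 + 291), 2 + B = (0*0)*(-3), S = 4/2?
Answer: -1344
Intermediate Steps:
S = 2 (S = 4*(½) = 2)
B = -2 (B = -2 + (0*0)*(-3) = -2 + 0*(-3) = -2 + 0 = -2)
M(C) = -C/2
V = -672 (V = (146 - 149)*(-67 + 291) = -3*224 = -672)
w(N, O) = -2*O (w(N, O) = O*(-2) = -2*O)
w(31, M(S))*V = -(-1)*2*(-672) = -2*(-1)*(-672) = 2*(-672) = -1344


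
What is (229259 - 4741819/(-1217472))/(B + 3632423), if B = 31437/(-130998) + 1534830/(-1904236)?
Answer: 414446912297367732407/6566461896354688298688 ≈ 0.063116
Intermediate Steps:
B = -1553113854/1484828021 (B = 31437*(-1/130998) + 1534830*(-1/1904236) = -1497/6238 - 767415/952118 = -1553113854/1484828021 ≈ -1.0460)
(229259 - 4741819/(-1217472))/(B + 3632423) = (229259 - 4741819/(-1217472))/(-1553113854/1484828021 + 3632423) = (229259 - 4741819*(-1/1217472))/(5393521901411029/1484828021) = (229259 + 4741819/1217472)*(1484828021/5393521901411029) = (279121155067/1217472)*(1484828021/5393521901411029) = 414446912297367732407/6566461896354688298688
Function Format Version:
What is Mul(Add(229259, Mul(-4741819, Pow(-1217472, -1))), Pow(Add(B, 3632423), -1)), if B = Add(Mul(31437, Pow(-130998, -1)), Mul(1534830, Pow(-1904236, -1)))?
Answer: Rational(414446912297367732407, 6566461896354688298688) ≈ 0.063116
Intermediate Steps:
B = Rational(-1553113854, 1484828021) (B = Add(Mul(31437, Rational(-1, 130998)), Mul(1534830, Rational(-1, 1904236))) = Add(Rational(-1497, 6238), Rational(-767415, 952118)) = Rational(-1553113854, 1484828021) ≈ -1.0460)
Mul(Add(229259, Mul(-4741819, Pow(-1217472, -1))), Pow(Add(B, 3632423), -1)) = Mul(Add(229259, Mul(-4741819, Pow(-1217472, -1))), Pow(Add(Rational(-1553113854, 1484828021), 3632423), -1)) = Mul(Add(229259, Mul(-4741819, Rational(-1, 1217472))), Pow(Rational(5393521901411029, 1484828021), -1)) = Mul(Add(229259, Rational(4741819, 1217472)), Rational(1484828021, 5393521901411029)) = Mul(Rational(279121155067, 1217472), Rational(1484828021, 5393521901411029)) = Rational(414446912297367732407, 6566461896354688298688)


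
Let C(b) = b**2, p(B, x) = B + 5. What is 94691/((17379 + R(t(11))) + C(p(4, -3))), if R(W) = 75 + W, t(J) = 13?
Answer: 94691/17548 ≈ 5.3961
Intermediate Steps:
p(B, x) = 5 + B
94691/((17379 + R(t(11))) + C(p(4, -3))) = 94691/((17379 + (75 + 13)) + (5 + 4)**2) = 94691/((17379 + 88) + 9**2) = 94691/(17467 + 81) = 94691/17548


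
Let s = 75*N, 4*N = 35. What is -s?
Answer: -2625/4 ≈ -656.25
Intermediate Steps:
N = 35/4 (N = (1/4)*35 = 35/4 ≈ 8.7500)
s = 2625/4 (s = 75*(35/4) = 2625/4 ≈ 656.25)
-s = -1*2625/4 = -2625/4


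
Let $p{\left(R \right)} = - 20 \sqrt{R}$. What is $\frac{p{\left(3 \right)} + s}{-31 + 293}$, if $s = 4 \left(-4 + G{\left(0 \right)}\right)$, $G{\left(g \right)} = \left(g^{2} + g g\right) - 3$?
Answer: $- \frac{14}{131} - \frac{10 \sqrt{3}}{131} \approx -0.23909$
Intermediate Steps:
$G{\left(g \right)} = -3 + 2 g^{2}$ ($G{\left(g \right)} = \left(g^{2} + g^{2}\right) - 3 = 2 g^{2} - 3 = -3 + 2 g^{2}$)
$s = -28$ ($s = 4 \left(-4 - \left(3 - 2 \cdot 0^{2}\right)\right) = 4 \left(-4 + \left(-3 + 2 \cdot 0\right)\right) = 4 \left(-4 + \left(-3 + 0\right)\right) = 4 \left(-4 - 3\right) = 4 \left(-7\right) = -28$)
$\frac{p{\left(3 \right)} + s}{-31 + 293} = \frac{- 20 \sqrt{3} - 28}{-31 + 293} = \frac{-28 - 20 \sqrt{3}}{262} = \left(-28 - 20 \sqrt{3}\right) \frac{1}{262} = - \frac{14}{131} - \frac{10 \sqrt{3}}{131}$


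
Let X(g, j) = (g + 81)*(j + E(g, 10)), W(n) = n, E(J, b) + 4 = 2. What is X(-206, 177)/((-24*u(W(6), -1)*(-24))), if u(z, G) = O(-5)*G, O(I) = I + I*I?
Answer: 4375/2304 ≈ 1.8989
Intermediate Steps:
O(I) = I + I²
E(J, b) = -2 (E(J, b) = -4 + 2 = -2)
u(z, G) = 20*G (u(z, G) = (-5*(1 - 5))*G = (-5*(-4))*G = 20*G)
X(g, j) = (-2 + j)*(81 + g) (X(g, j) = (g + 81)*(j - 2) = (81 + g)*(-2 + j) = (-2 + j)*(81 + g))
X(-206, 177)/((-24*u(W(6), -1)*(-24))) = (-162 - 2*(-206) + 81*177 - 206*177)/((-480*(-1)*(-24))) = (-162 + 412 + 14337 - 36462)/((-24*(-20)*(-24))) = -21875/(480*(-24)) = -21875/(-11520) = -21875*(-1/11520) = 4375/2304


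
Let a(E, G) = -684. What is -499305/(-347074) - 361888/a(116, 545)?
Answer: 31485860083/59349654 ≈ 530.51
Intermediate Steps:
-499305/(-347074) - 361888/a(116, 545) = -499305/(-347074) - 361888/(-684) = -499305*(-1/347074) - 361888*(-1/684) = 499305/347074 + 90472/171 = 31485860083/59349654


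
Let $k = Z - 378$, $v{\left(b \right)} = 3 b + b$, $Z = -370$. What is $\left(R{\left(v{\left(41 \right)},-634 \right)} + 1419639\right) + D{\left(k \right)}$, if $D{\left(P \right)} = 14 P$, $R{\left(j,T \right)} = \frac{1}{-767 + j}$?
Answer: $\frac{849727700}{603} \approx 1.4092 \cdot 10^{6}$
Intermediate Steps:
$v{\left(b \right)} = 4 b$
$k = -748$ ($k = -370 - 378 = -748$)
$\left(R{\left(v{\left(41 \right)},-634 \right)} + 1419639\right) + D{\left(k \right)} = \left(\frac{1}{-767 + 4 \cdot 41} + 1419639\right) + 14 \left(-748\right) = \left(\frac{1}{-767 + 164} + 1419639\right) - 10472 = \left(\frac{1}{-603} + 1419639\right) - 10472 = \left(- \frac{1}{603} + 1419639\right) - 10472 = \frac{856042316}{603} - 10472 = \frac{849727700}{603}$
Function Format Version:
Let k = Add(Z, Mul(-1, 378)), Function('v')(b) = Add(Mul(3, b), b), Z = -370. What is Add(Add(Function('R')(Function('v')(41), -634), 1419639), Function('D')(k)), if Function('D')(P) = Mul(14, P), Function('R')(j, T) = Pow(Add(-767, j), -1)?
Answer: Rational(849727700, 603) ≈ 1.4092e+6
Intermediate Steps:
Function('v')(b) = Mul(4, b)
k = -748 (k = Add(-370, Mul(-1, 378)) = Add(-370, -378) = -748)
Add(Add(Function('R')(Function('v')(41), -634), 1419639), Function('D')(k)) = Add(Add(Pow(Add(-767, Mul(4, 41)), -1), 1419639), Mul(14, -748)) = Add(Add(Pow(Add(-767, 164), -1), 1419639), -10472) = Add(Add(Pow(-603, -1), 1419639), -10472) = Add(Add(Rational(-1, 603), 1419639), -10472) = Add(Rational(856042316, 603), -10472) = Rational(849727700, 603)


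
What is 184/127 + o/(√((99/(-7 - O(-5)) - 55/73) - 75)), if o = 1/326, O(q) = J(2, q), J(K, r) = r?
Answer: 184/127 - I*√2669902/5961562 ≈ 1.4488 - 0.00027409*I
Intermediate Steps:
O(q) = q
o = 1/326 ≈ 0.0030675
184/127 + o/(√((99/(-7 - O(-5)) - 55/73) - 75)) = 184/127 + 1/(326*(√((99/(-7 - 1*(-5)) - 55/73) - 75))) = 184*(1/127) + 1/(326*(√((99/(-7 + 5) - 55*1/73) - 75))) = 184/127 + 1/(326*(√((99/(-2) - 55/73) - 75))) = 184/127 + 1/(326*(√((99*(-½) - 55/73) - 75))) = 184/127 + 1/(326*(√((-99/2 - 55/73) - 75))) = 184/127 + 1/(326*(√(-7337/146 - 75))) = 184/127 + 1/(326*(√(-18287/146))) = 184/127 + 1/(326*((I*√2669902/146))) = 184/127 + (-I*√2669902/18287)/326 = 184/127 - I*√2669902/5961562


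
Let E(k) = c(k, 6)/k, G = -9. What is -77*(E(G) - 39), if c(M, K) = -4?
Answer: 26719/9 ≈ 2968.8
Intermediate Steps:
E(k) = -4/k
-77*(E(G) - 39) = -77*(-4/(-9) - 39) = -77*(-4*(-⅑) - 39) = -77*(4/9 - 39) = -77*(-347/9) = 26719/9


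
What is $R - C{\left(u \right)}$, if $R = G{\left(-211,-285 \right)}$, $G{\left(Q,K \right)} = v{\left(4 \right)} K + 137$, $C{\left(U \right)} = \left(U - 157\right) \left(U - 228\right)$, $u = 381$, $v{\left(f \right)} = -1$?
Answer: $-33850$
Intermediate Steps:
$C{\left(U \right)} = \left(-228 + U\right) \left(-157 + U\right)$ ($C{\left(U \right)} = \left(-157 + U\right) \left(-228 + U\right) = \left(-228 + U\right) \left(-157 + U\right)$)
$G{\left(Q,K \right)} = 137 - K$ ($G{\left(Q,K \right)} = - K + 137 = 137 - K$)
$R = 422$ ($R = 137 - -285 = 137 + 285 = 422$)
$R - C{\left(u \right)} = 422 - \left(35796 + 381^{2} - 146685\right) = 422 - \left(35796 + 145161 - 146685\right) = 422 - 34272 = -33850$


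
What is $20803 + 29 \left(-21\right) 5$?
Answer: $17758$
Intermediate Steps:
$20803 + 29 \left(-21\right) 5 = 20803 - 3045 = 17758$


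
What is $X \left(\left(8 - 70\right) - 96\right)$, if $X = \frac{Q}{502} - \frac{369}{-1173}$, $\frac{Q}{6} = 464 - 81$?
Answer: $- \frac{75860856}{98141} \approx -772.98$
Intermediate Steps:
$Q = 2298$ ($Q = 6 \left(464 - 81\right) = 6 \cdot 383 = 2298$)
$X = \frac{480132}{98141}$ ($X = \frac{2298}{502} - \frac{369}{-1173} = 2298 \cdot \frac{1}{502} - - \frac{123}{391} = \frac{1149}{251} + \frac{123}{391} = \frac{480132}{98141} \approx 4.8923$)
$X \left(\left(8 - 70\right) - 96\right) = \frac{480132 \left(\left(8 - 70\right) - 96\right)}{98141} = \frac{480132 \left(-62 - 96\right)}{98141} = \frac{480132}{98141} \left(-158\right) = - \frac{75860856}{98141}$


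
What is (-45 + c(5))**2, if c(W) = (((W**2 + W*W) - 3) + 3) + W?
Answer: 100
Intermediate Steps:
c(W) = W + 2*W**2 (c(W) = (((W**2 + W**2) - 3) + 3) + W = ((2*W**2 - 3) + 3) + W = ((-3 + 2*W**2) + 3) + W = 2*W**2 + W = W + 2*W**2)
(-45 + c(5))**2 = (-45 + 5*(1 + 2*5))**2 = (-45 + 5*(1 + 10))**2 = (-45 + 5*11)**2 = (-45 + 55)**2 = 10**2 = 100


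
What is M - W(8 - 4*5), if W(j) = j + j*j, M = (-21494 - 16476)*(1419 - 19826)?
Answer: 698913658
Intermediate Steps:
M = 698913790 (M = -37970*(-18407) = 698913790)
W(j) = j + j²
M - W(8 - 4*5) = 698913790 - (8 - 4*5)*(1 + (8 - 4*5)) = 698913790 - (8 - 20)*(1 + (8 - 20)) = 698913790 - (-12)*(1 - 12) = 698913790 - (-12)*(-11) = 698913790 - 1*132 = 698913790 - 132 = 698913658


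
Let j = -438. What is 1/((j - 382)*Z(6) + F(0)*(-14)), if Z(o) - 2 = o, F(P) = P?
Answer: -1/6560 ≈ -0.00015244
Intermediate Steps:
Z(o) = 2 + o
1/((j - 382)*Z(6) + F(0)*(-14)) = 1/((-438 - 382)*(2 + 6) + 0*(-14)) = 1/(-820*8 + 0) = 1/(-6560 + 0) = 1/(-6560) = -1/6560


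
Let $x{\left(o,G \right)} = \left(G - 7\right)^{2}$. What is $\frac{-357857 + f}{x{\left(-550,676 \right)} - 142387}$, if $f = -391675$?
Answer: $- \frac{374766}{152587} \approx -2.4561$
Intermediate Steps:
$x{\left(o,G \right)} = \left(-7 + G\right)^{2}$
$\frac{-357857 + f}{x{\left(-550,676 \right)} - 142387} = \frac{-357857 - 391675}{\left(-7 + 676\right)^{2} - 142387} = - \frac{749532}{669^{2} - 142387} = - \frac{749532}{447561 - 142387} = - \frac{749532}{305174} = \left(-749532\right) \frac{1}{305174} = - \frac{374766}{152587}$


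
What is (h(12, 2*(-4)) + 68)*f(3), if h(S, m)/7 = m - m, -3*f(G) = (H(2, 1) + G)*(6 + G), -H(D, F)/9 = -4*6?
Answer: -44676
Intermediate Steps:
H(D, F) = 216 (H(D, F) = -(-36)*6 = -9*(-24) = 216)
f(G) = -(6 + G)*(216 + G)/3 (f(G) = -(216 + G)*(6 + G)/3 = -(6 + G)*(216 + G)/3)
h(S, m) = 0 (h(S, m) = 7*(m - m) = 7*0 = 0)
(h(12, 2*(-4)) + 68)*f(3) = (0 + 68)*(-432 - 74*3 - ⅓*3²) = 68*(-432 - 222 - ⅓*9) = 68*(-432 - 222 - 3) = 68*(-657) = -44676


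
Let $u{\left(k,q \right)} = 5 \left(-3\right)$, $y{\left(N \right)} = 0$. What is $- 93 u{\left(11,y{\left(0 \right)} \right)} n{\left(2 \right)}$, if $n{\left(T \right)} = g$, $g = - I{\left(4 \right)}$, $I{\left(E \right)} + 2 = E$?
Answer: $-2790$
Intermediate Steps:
$u{\left(k,q \right)} = -15$
$I{\left(E \right)} = -2 + E$
$g = -2$ ($g = - (-2 + 4) = \left(-1\right) 2 = -2$)
$n{\left(T \right)} = -2$
$- 93 u{\left(11,y{\left(0 \right)} \right)} n{\left(2 \right)} = \left(-93\right) \left(-15\right) \left(-2\right) = 1395 \left(-2\right) = -2790$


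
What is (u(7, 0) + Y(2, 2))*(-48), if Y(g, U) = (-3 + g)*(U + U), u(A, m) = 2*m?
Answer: 192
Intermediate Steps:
Y(g, U) = 2*U*(-3 + g) (Y(g, U) = (-3 + g)*(2*U) = 2*U*(-3 + g))
(u(7, 0) + Y(2, 2))*(-48) = (2*0 + 2*2*(-3 + 2))*(-48) = (0 + 2*2*(-1))*(-48) = (0 - 4)*(-48) = -4*(-48) = 192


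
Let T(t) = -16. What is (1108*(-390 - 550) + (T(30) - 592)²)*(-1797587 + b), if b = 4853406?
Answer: -2053070330064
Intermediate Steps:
(1108*(-390 - 550) + (T(30) - 592)²)*(-1797587 + b) = (1108*(-390 - 550) + (-16 - 592)²)*(-1797587 + 4853406) = (1108*(-940) + (-608)²)*3055819 = (-1041520 + 369664)*3055819 = -671856*3055819 = -2053070330064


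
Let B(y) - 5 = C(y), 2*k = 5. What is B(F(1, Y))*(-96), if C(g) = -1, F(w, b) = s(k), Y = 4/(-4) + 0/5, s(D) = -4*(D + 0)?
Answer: -384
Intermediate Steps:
k = 5/2 (k = (½)*5 = 5/2 ≈ 2.5000)
s(D) = -4*D
Y = -1 (Y = 4*(-¼) + 0*(⅕) = -1 + 0 = -1)
F(w, b) = -10 (F(w, b) = -4*5/2 = -10)
B(y) = 4 (B(y) = 5 - 1 = 4)
B(F(1, Y))*(-96) = 4*(-96) = -384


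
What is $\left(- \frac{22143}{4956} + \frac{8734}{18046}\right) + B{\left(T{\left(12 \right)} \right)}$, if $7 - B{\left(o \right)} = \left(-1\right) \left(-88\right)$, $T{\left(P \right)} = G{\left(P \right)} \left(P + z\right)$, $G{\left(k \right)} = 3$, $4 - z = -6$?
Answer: $- \frac{180967165}{2129428} \approx -84.984$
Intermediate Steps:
$z = 10$ ($z = 4 - -6 = 4 + 6 = 10$)
$T{\left(P \right)} = 30 + 3 P$ ($T{\left(P \right)} = 3 \left(P + 10\right) = 3 \left(10 + P\right) = 30 + 3 P$)
$B{\left(o \right)} = -81$ ($B{\left(o \right)} = 7 - \left(-1\right) \left(-88\right) = 7 - 88 = -81$)
$\left(- \frac{22143}{4956} + \frac{8734}{18046}\right) + B{\left(T{\left(12 \right)} \right)} = \left(- \frac{22143}{4956} + \frac{8734}{18046}\right) - 81 = \left(\left(-22143\right) \frac{1}{4956} + 8734 \cdot \frac{1}{18046}\right) - 81 = \left(- \frac{7381}{1652} + \frac{4367}{9023}\right) - 81 = - \frac{8483497}{2129428} - 81 = - \frac{180967165}{2129428}$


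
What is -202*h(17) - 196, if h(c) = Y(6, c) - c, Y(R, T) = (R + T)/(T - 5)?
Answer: 17105/6 ≈ 2850.8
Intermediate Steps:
Y(R, T) = (R + T)/(-5 + T)
h(c) = -c + (6 + c)/(-5 + c) (h(c) = (6 + c)/(-5 + c) - c = -c + (6 + c)/(-5 + c))
-202*h(17) - 196 = -202*(6 + 17 - 1*17*(-5 + 17))/(-5 + 17) - 196 = -202*(6 + 17 - 1*17*12)/12 - 196 = -101*(6 + 17 - 204)/6 - 196 = -101*(-181)/6 - 196 = -202*(-181/12) - 196 = 18281/6 - 196 = 17105/6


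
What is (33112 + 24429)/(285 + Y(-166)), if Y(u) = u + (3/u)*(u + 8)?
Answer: 4775903/10114 ≈ 472.21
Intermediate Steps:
Y(u) = u + 3*(8 + u)/u (Y(u) = u + (3/u)*(8 + u) = u + 3*(8 + u)/u)
(33112 + 24429)/(285 + Y(-166)) = (33112 + 24429)/(285 + (3 - 166 + 24/(-166))) = 57541/(285 + (3 - 166 + 24*(-1/166))) = 57541/(285 + (3 - 166 - 12/83)) = 57541/(285 - 13541/83) = 57541/(10114/83) = 57541*(83/10114) = 4775903/10114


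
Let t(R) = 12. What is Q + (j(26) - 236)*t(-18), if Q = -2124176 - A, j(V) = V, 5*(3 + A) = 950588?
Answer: -11584053/5 ≈ -2.3168e+6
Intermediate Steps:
A = 950573/5 (A = -3 + (1/5)*950588 = -3 + 950588/5 = 950573/5 ≈ 1.9011e+5)
Q = -11571453/5 (Q = -2124176 - 1*950573/5 = -2124176 - 950573/5 = -11571453/5 ≈ -2.3143e+6)
Q + (j(26) - 236)*t(-18) = -11571453/5 + (26 - 236)*12 = -11571453/5 - 210*12 = -11571453/5 - 2520 = -11584053/5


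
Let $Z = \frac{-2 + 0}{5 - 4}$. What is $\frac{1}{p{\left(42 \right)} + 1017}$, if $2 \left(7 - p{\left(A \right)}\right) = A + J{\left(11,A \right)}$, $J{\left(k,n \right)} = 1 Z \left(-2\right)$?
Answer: $\frac{1}{1001} \approx 0.000999$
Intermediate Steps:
$Z = -2$ ($Z = - \frac{2}{1} = \left(-2\right) 1 = -2$)
$J{\left(k,n \right)} = 4$ ($J{\left(k,n \right)} = 1 \left(-2\right) \left(-2\right) = \left(-2\right) \left(-2\right) = 4$)
$p{\left(A \right)} = 5 - \frac{A}{2}$ ($p{\left(A \right)} = 7 - \frac{A + 4}{2} = 7 - \frac{4 + A}{2} = 7 - \left(2 + \frac{A}{2}\right) = 5 - \frac{A}{2}$)
$\frac{1}{p{\left(42 \right)} + 1017} = \frac{1}{\left(5 - 21\right) + 1017} = \frac{1}{-16 + 1017} = \frac{1}{1001}$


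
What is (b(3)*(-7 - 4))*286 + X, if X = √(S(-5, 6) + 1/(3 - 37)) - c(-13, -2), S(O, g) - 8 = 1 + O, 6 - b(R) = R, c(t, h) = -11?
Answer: -9427 + 3*√510/34 ≈ -9425.0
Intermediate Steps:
b(R) = 6 - R
S(O, g) = 9 + O (S(O, g) = 8 + (1 + O) = 9 + O)
X = 11 + 3*√510/34 (X = √((9 - 5) + 1/(3 - 37)) - 1*(-11) = √(4 + 1/(-34)) + 11 = √(4 - 1/34) + 11 = √(135/34) + 11 = 3*√510/34 + 11 = 11 + 3*√510/34 ≈ 12.993)
(b(3)*(-7 - 4))*286 + X = ((6 - 1*3)*(-7 - 4))*286 + (11 + 3*√510/34) = ((6 - 3)*(-11))*286 + (11 + 3*√510/34) = (3*(-11))*286 + (11 + 3*√510/34) = -33*286 + (11 + 3*√510/34) = -9438 + (11 + 3*√510/34) = -9427 + 3*√510/34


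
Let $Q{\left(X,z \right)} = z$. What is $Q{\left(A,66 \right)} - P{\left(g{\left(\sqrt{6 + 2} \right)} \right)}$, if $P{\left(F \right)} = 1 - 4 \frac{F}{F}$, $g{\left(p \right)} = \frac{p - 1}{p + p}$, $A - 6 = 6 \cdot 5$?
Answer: $69$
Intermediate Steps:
$A = 36$ ($A = 6 + 6 \cdot 5 = 6 + 30 = 36$)
$g{\left(p \right)} = \frac{-1 + p}{2 p}$
$P{\left(F \right)} = -3$ ($P{\left(F \right)} = 1 - 4 = -3$)
$Q{\left(A,66 \right)} - P{\left(g{\left(\sqrt{6 + 2} \right)} \right)} = 66 - -3 = 66 + 3 = 69$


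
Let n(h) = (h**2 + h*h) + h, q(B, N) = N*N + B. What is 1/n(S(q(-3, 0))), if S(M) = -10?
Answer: 1/190 ≈ 0.0052632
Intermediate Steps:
q(B, N) = B + N**2 (q(B, N) = N**2 + B = B + N**2)
n(h) = h + 2*h**2 (n(h) = (h**2 + h**2) + h = 2*h**2 + h = h + 2*h**2)
1/n(S(q(-3, 0))) = 1/(-10*(1 + 2*(-10))) = 1/(-10*(1 - 20)) = 1/(-10*(-19)) = 1/190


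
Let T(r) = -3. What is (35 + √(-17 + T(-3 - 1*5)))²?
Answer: 1205 + 140*I*√5 ≈ 1205.0 + 313.05*I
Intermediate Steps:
(35 + √(-17 + T(-3 - 1*5)))² = (35 + √(-17 - 3))² = (35 + √(-20))² = (35 + 2*I*√5)²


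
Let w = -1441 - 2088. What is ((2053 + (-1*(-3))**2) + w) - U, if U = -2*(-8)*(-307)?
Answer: 3445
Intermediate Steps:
w = -3529
U = -4912 (U = 16*(-307) = -4912)
((2053 + (-1*(-3))**2) + w) - U = ((2053 + (-1*(-3))**2) - 3529) - 1*(-4912) = ((2053 + 3**2) - 3529) + 4912 = ((2053 + 9) - 3529) + 4912 = (2062 - 3529) + 4912 = -1467 + 4912 = 3445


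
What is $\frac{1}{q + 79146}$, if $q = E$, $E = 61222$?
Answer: $\frac{1}{140368} \approx 7.1241 \cdot 10^{-6}$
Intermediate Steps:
$q = 61222$
$\frac{1}{q + 79146} = \frac{1}{61222 + 79146} = \frac{1}{140368}$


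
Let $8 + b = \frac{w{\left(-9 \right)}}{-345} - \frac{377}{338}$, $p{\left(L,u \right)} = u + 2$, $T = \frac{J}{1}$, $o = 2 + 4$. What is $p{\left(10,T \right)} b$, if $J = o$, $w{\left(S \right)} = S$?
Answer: $- \frac{108708}{1495} \approx -72.714$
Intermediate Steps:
$o = 6$
$J = 6$
$T = 6$ ($T = \frac{6}{1} = 6 \cdot 1 = 6$)
$p{\left(L,u \right)} = 2 + u$
$b = - \frac{27177}{2990}$ ($b = -8 - \left(- \frac{3}{115} + \frac{29}{26}\right) = -8 - \frac{3257}{2990} = - \frac{27177}{2990} \approx -9.0893$)
$p{\left(10,T \right)} b = \left(2 + 6\right) \left(- \frac{27177}{2990}\right) = 8 \left(- \frac{27177}{2990}\right) = - \frac{108708}{1495}$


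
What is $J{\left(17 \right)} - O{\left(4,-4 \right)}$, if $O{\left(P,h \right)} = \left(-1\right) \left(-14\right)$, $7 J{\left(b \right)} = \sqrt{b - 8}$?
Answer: $- \frac{95}{7} \approx -13.571$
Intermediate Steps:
$J{\left(b \right)} = \frac{\sqrt{-8 + b}}{7}$ ($J{\left(b \right)} = \frac{\sqrt{b - 8}}{7} = \frac{\sqrt{-8 + b}}{7}$)
$O{\left(P,h \right)} = 14$
$J{\left(17 \right)} - O{\left(4,-4 \right)} = \frac{\sqrt{-8 + 17}}{7} - 14 = \frac{\sqrt{9}}{7} - 14 = \frac{1}{7} \cdot 3 - 14 = \frac{3}{7} - 14 = - \frac{95}{7}$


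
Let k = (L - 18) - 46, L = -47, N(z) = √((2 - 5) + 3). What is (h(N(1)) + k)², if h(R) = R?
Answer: 12321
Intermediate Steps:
N(z) = 0 (N(z) = √(-3 + 3) = √0 = 0)
k = -111 (k = (-47 - 18) - 46 = -65 - 46 = -111)
(h(N(1)) + k)² = (0 - 111)² = (-111)² = 12321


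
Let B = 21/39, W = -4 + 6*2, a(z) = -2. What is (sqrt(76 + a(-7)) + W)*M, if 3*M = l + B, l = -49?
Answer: -1680/13 - 210*sqrt(74)/13 ≈ -268.19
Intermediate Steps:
W = 8 (W = -4 + 12 = 8)
B = 7/13 (B = 21*(1/39) = 7/13 ≈ 0.53846)
M = -210/13 (M = (-49 + 7/13)/3 = (1/3)*(-630/13) = -210/13 ≈ -16.154)
(sqrt(76 + a(-7)) + W)*M = (sqrt(76 - 2) + 8)*(-210/13) = (sqrt(74) + 8)*(-210/13) = (8 + sqrt(74))*(-210/13) = -1680/13 - 210*sqrt(74)/13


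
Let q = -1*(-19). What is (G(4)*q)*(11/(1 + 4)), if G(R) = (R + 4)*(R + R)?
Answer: 13376/5 ≈ 2675.2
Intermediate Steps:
q = 19
G(R) = 2*R*(4 + R) (G(R) = (4 + R)*(2*R) = 2*R*(4 + R))
(G(4)*q)*(11/(1 + 4)) = ((2*4*(4 + 4))*19)*(11/(1 + 4)) = ((2*4*8)*19)*(11/5) = (64*19)*(11*(1/5)) = 1216*(11/5) = 13376/5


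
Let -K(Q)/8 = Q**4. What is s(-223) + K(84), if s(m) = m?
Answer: -398297311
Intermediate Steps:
K(Q) = -8*Q**4
s(-223) + K(84) = -223 - 8*84**4 = -223 - 8*49787136 = -223 - 398297088 = -398297311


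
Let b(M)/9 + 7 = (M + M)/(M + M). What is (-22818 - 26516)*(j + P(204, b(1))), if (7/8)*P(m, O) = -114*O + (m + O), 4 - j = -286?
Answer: -2588949652/7 ≈ -3.6985e+8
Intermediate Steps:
b(M) = -54 (b(M) = -63 + 9*((M + M)/(M + M)) = -63 + 9*((2*M)/((2*M))) = -63 + 9*((2*M)*(1/(2*M))) = -63 + 9*1 = -63 + 9 = -54)
j = 290 (j = 4 - 1*(-286) = 4 + 286 = 290)
P(m, O) = -904*O/7 + 8*m/7 (P(m, O) = 8*(-114*O + (m + O))/7 = 8*(-114*O + (O + m))/7 = 8*(m - 113*O)/7 = -904*O/7 + 8*m/7)
(-22818 - 26516)*(j + P(204, b(1))) = (-22818 - 26516)*(290 + (-904/7*(-54) + (8/7)*204)) = -49334*(290 + (48816/7 + 1632/7)) = -49334*(290 + 50448/7) = -49334*52478/7 = -2588949652/7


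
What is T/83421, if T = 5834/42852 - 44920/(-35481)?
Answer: 118439333/7046441232714 ≈ 1.6808e-5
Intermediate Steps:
T = 118439333/84468434 (T = 5834*(1/42852) - 44920*(-1/35481) = 2917/21426 + 44920/35481 = 118439333/84468434 ≈ 1.4022)
T/83421 = (118439333/84468434)/83421 = (118439333/84468434)*(1/83421) = 118439333/7046441232714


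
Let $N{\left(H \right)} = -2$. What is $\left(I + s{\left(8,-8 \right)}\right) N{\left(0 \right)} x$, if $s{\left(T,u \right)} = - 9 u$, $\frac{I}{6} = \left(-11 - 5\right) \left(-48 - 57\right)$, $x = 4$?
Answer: $-81216$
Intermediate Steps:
$I = 10080$ ($I = 6 \left(-11 - 5\right) \left(-48 - 57\right) = 6 \left(\left(-16\right) \left(-105\right)\right) = 6 \cdot 1680 = 10080$)
$\left(I + s{\left(8,-8 \right)}\right) N{\left(0 \right)} x = \left(10080 - -72\right) \left(\left(-2\right) 4\right) = \left(10080 + 72\right) \left(-8\right) = 10152 \left(-8\right) = -81216$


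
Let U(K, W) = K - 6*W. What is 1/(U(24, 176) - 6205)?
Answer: -1/7237 ≈ -0.00013818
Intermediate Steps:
1/(U(24, 176) - 6205) = 1/((24 - 6*176) - 6205) = 1/((24 - 1056) - 6205) = 1/(-1032 - 6205) = 1/(-7237) = -1/7237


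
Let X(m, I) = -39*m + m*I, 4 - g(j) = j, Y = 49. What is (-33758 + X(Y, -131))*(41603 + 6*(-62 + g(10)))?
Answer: -1733815160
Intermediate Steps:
g(j) = 4 - j
X(m, I) = -39*m + I*m
(-33758 + X(Y, -131))*(41603 + 6*(-62 + g(10))) = (-33758 + 49*(-39 - 131))*(41603 + 6*(-62 + (4 - 1*10))) = (-33758 + 49*(-170))*(41603 + 6*(-62 + (4 - 10))) = (-33758 - 8330)*(41603 + 6*(-62 - 6)) = -42088*(41603 + 6*(-68)) = -42088*(41603 - 408) = -42088*41195 = -1733815160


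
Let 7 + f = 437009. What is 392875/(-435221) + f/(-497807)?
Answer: -385768372567/216656060347 ≈ -1.7806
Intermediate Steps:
f = 437002 (f = -7 + 437009 = 437002)
392875/(-435221) + f/(-497807) = 392875/(-435221) + 437002/(-497807) = 392875*(-1/435221) + 437002*(-1/497807) = -392875/435221 - 437002/497807 = -385768372567/216656060347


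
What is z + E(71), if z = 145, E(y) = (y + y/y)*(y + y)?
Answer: 10369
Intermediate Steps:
E(y) = 2*y*(1 + y) (E(y) = (y + 1)*(2*y) = (1 + y)*(2*y) = 2*y*(1 + y))
z + E(71) = 145 + 2*71*(1 + 71) = 145 + 2*71*72 = 145 + 10224 = 10369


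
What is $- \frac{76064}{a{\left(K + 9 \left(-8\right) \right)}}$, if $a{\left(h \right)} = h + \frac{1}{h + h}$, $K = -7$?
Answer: $\frac{12018112}{12483} \approx 962.76$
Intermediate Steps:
$a{\left(h \right)} = h + \frac{1}{2 h}$
$- \frac{76064}{a{\left(K + 9 \left(-8\right) \right)}} = - \frac{76064}{\left(-7 + 9 \left(-8\right)\right) + \frac{1}{2 \left(-7 + 9 \left(-8\right)\right)}} = - \frac{76064}{\left(-7 - 72\right) + \frac{1}{2 \left(-7 - 72\right)}} = - \frac{76064}{-79 + \frac{1}{2 \left(-79\right)}} = - \frac{76064}{-79 + \frac{1}{2} \left(- \frac{1}{79}\right)} = - \frac{76064}{-79 - \frac{1}{158}} = - \frac{76064}{- \frac{12483}{158}} = \left(-76064\right) \left(- \frac{158}{12483}\right) = \frac{12018112}{12483}$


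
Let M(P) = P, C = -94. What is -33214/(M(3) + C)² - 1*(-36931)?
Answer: 305792397/8281 ≈ 36927.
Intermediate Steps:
-33214/(M(3) + C)² - 1*(-36931) = -33214/(3 - 94)² - 1*(-36931) = -33214/((-91)²) + 36931 = -33214/8281 + 36931 = 305792397/8281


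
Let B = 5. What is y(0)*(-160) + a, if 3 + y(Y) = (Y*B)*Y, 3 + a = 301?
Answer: 778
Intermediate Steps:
a = 298 (a = -3 + 301 = 298)
y(Y) = -3 + 5*Y**2 (y(Y) = -3 + (Y*5)*Y = -3 + (5*Y)*Y = -3 + 5*Y**2)
y(0)*(-160) + a = (-3 + 5*0**2)*(-160) + 298 = (-3 + 5*0)*(-160) + 298 = (-3 + 0)*(-160) + 298 = -3*(-160) + 298 = 480 + 298 = 778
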